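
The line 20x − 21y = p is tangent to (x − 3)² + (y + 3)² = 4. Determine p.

The line touches the circle iff its distance from (3, −3) is 2:
|20·3 − 21·(−3) − p| / √841 = 2
|p − (123)| = 2·29, so p = 181 or p = 65.

p = 65 or p = 181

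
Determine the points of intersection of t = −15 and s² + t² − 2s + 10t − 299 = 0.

Express t = −15 and substitute into the circle:
s² − 2s − 224 = 0
s = 16 or s = −14, giving (16, −15) and (−14, −15).

(−14, −15) and (16, −15)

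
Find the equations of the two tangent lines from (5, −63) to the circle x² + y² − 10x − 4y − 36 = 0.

A line y − (−63) = m(x − (5)) is tangent when its distance from (5, 2) is √65:
[m·(0) − (65)]² = 65(m² + 1)
m² − 64 = 0, so m = 8 or m = −8.
With m = 8: 8x − y = 103. With m = −8: 8x + y = −23.

8x − y = 103 and 8x + y = −23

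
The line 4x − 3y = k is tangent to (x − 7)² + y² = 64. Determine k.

For a tangent, require d(centre, line) = r = 8.
|4·7 − 3·0 − k| / √25 = 8
|k − (28)| = 8·5, so k = 68 or k = −12.

k = −12 or k = 68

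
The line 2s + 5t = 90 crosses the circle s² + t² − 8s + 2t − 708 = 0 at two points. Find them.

(−10, 22) and (30, 6)

Substitute t = (90 − 2s)/5:
29s² − 580s − 8700 = 0  ⟹  s² − 20s − 300 = 0
s = 30 or s = −10, giving (30, 6) and (−10, 22).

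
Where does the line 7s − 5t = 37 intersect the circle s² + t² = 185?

From the line, t = (−37 + 7s)/5. Substituting:
74s² − 518s − 3256 = 0  ⟹  s² − 7s − 44 = 0
s = 11 or s = −4, giving (11, 8) and (−4, −13).

(−4, −13) and (11, 8)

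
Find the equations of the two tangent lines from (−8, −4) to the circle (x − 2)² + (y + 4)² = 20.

A line y − (−4) = m(x − (−8)) is tangent when its distance from (2, −4) is 2√5:
(10m − (0))² = 20(m² + 1)
4m² − 1 = 0, so m = 1/2 or m = −1/2.
Through (−8, −4) these give x − 2y = 0 and x + 2y = −16.

x − 2y = 0 and x + 2y = −16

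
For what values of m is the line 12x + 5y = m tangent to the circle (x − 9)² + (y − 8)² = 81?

The line touches the circle iff its distance from (9, 8) is 9:
|12·9 + 5·8 − m| / √169 = 9
|m − (148)| = 9·13, so m = 265 or m = 31.

m = 31 or m = 265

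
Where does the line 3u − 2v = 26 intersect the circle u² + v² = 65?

Substitute v = (−26 + 3u)/2:
13u² − 156u + 416 = 0  ⟹  u² − 12u + 32 = 0
u = 8 or u = 4, giving (8, −1) and (4, −7).

(4, −7) and (8, −1)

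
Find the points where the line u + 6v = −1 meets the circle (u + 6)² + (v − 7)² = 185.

(−19, 3) and (5, −1)

Express v = (−1 − u)/6 and substitute into the circle:
37u² + 518u − 3515 = 0  ⟹  u² + 14u − 95 = 0
u = 5 or u = −19, giving (5, −1) and (−19, 3).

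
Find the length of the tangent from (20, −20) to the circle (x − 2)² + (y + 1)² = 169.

The centre is (2, −1) and r = 13. The square of the distance from P to the centre is 324 + 361 = 685.
Power of the point: PT² = |PO|² − r² = 516, so PT = 2√129.

2√129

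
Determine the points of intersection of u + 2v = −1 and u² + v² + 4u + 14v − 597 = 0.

Express v = (−1 − u)/2 and substitute into the circle:
5u² − 10u − 2415 = 0  ⟹  u² − 2u − 483 = 0
u = 23 or u = −21, giving (23, −12) and (−21, 10).

(−21, 10) and (23, −12)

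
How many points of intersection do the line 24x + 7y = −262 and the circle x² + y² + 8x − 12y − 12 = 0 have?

0

Substituting the line into the circle gives 625x² + 14984x + 90064 = 0.
Discriminant = (14984)² − 4·625·(90064) = −639744 < 0.
No real roots: the line does not meet the circle.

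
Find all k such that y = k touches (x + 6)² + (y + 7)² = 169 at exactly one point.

The line touches the circle iff its distance from (−6, −7) is 13:
|0·(−6) + 1·(−7) − k| / √1 = 13
|k − (−7)| = 13, so k = 6 or k = −20.

k = −20 or k = 6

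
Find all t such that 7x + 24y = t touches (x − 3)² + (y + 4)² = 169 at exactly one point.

For a tangent, require d(centre, line) = r = 13.
|7·3 + 24·(−4) − t| / √625 = 13
|t − (−75)| = 13·25, so t = 250 or t = −400.

t = −400 or t = 250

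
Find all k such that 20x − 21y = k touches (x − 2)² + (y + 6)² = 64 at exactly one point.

Tangency holds when the distance from the centre (2, −6) to the line equals the radius 8:
|20·2 − 21·(−6) − k| / √841 = 8
|k − (166)| = 8·29, so k = 398 or k = −66.

k = −66 or k = 398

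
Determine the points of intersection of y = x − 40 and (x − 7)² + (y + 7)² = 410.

Substitute y = x − 40:
2x² − 80x + 728 = 0  ⟹  x² − 40x + 364 = 0
x = 26 or x = 14, giving (26, −14) and (14, −26).

(14, −26) and (26, −14)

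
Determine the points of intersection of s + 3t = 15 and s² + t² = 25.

(0, 5) and (3, 4)

Express t = (15 − s)/3 and substitute into the circle:
10s² − 30s = 0  ⟹  s² − 3s = 0
s = 3 or s = 0, giving (3, 4) and (0, 5).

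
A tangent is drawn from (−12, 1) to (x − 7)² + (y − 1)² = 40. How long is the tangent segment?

√321

Centre (7, 1), r² = 40. |PO|² = (−19)² + (0)² = 361.
Power of the point: PT² = |PO|² − r² = 321, so PT = √321.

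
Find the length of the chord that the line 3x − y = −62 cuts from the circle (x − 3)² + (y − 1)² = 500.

2√10

Centre (3, 1), r² = 500. Perpendicular distance d from centre to line = |70| / √10 = 70/√10.
Chord = 2√(r² − d²) = 2·√(10) = 2√10.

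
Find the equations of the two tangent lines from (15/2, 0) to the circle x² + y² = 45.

A line y − (0) = m(x − (15/2)) is tangent when its distance from (0, 0) is 3√5:
[m·(−15/2) − (0)]² = 45(m² + 1)
m² − 4 = 0, so m = −2 or m = 2.
With m = −2: 2x + y = 15. With m = 2: 2x − y = 15.

2x + y = 15 and 2x − y = 15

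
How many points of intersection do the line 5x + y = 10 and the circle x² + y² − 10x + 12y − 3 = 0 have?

Centre (5, −6), r² = 64. Distance² from centre to line = (9)²/26 = 81/26.
Since d² < r², the line cuts the circle twice.

2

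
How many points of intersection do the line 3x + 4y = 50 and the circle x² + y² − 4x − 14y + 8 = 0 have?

2

Substituting the line into the circle gives 25x² − 196x − 172 = 0.
Δ = 38416 − (−17200) = 55616.
Two real roots: the line is a secant.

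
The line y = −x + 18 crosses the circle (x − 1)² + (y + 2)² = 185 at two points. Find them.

(9, 9) and (12, 6)

Express y = −x + 18 and substitute into the circle:
2x² − 42x + 216 = 0  ⟹  x² − 21x + 108 = 0
x = 12 or x = 9, giving (12, 6) and (9, 9).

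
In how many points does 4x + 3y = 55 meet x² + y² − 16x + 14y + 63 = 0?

Substituting the line into the circle gives 25x² − 752x + 5902 = 0.
Δ = 565504 − 590200 = −24696.
No real roots: the line does not meet the circle.

0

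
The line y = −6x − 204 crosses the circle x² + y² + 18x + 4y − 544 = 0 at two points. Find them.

From the line, y = −6x − 204. Substituting:
37x² + 2442x + 40256 = 0  ⟹  x² + 66x + 1088 = 0
x = −32 or x = −34, giving (−32, −12) and (−34, 0).

(−34, 0) and (−32, −12)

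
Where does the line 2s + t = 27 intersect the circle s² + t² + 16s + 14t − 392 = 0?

(11, 5) and (13, 1)

From the line, t = −2s + 27. Substituting:
5s² − 120s + 715 = 0  ⟹  s² − 24s + 143 = 0
s = 13 or s = 11, giving (13, 1) and (11, 5).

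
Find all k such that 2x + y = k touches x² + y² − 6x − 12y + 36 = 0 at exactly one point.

k = 12 ± 3√5

Tangency holds when the distance from the centre (3, 6) to the line equals the radius 3:
|2·3 + 1·6 − k| / √5 = 3
|k − (12)| = 3√5.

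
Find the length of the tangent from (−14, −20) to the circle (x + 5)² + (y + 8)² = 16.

With centre O = (−5, −8), |OP|² = 225 and r² = 16.
By the tangent–radius right angle, tangent length = √(|PO|² − r²) = √209.

√209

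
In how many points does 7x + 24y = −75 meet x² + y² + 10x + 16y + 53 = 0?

Substituting the line into the circle gives 625x² + 4122x + 7353 = 0.
Discriminant = (4122)² − 4·625·(7353) = −1391616 < 0.
No real roots: the line does not meet the circle.

0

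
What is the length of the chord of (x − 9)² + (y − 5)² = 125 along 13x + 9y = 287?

Centre (9, 5), r² = 125. Perpendicular distance d from centre to line = |−125| / √250 = 125/√250.
Chord = 2√(r² − d²) = 2·√(125/2) = 5√10.

5√10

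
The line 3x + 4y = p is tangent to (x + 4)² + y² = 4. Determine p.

For a tangent, require d(centre, line) = r = 2.
|3·(−4) + 4·0 − p| / √25 = 2
|p − (−12)| = 2·5, so p = −2 or p = −22.

p = −22 or p = −2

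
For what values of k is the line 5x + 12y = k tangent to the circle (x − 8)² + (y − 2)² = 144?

k = −92 or k = 220

For a tangent, require d(centre, line) = r = 12.
|5·8 + 12·2 − k| / √169 = 12
|k − (64)| = 12·13, so k = 220 or k = −92.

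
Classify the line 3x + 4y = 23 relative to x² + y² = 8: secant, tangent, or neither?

neither

d² = (3·0 + 4·0 − (23))²/25 = 529/25; r² = 8.
Since d² > r², the line lies outside the circle.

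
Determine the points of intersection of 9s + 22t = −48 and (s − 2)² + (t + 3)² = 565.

Express t = (−48 − 9s)/22 and substitute into the circle:
565s² − 2260s − 271200 = 0  ⟹  s² − 4s − 480 = 0
s = 24 or s = −20, giving (24, −12) and (−20, 6).

(−20, 6) and (24, −12)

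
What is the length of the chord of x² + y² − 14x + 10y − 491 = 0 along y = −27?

18

Express y = −27 and substitute into the circle:
x² − 14x − 32 = 0
x = 16 or x = −2, giving (16, −27) and (−2, −27).
|(16, −27) − (−2, −27)| = √((18)² + (0)²) = 18.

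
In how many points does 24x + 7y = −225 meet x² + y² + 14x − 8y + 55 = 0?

d² = (24·(−7) + 7·4 − (−225))²/625 = 289/25; r² = 10.
Since d² > r², the line lies outside the circle.

0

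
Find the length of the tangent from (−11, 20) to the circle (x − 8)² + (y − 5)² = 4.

√582

The centre is (8, 5) and r = 2. The square of the distance from P to the centre is 361 + 225 = 586.
Power of the point: PT² = |PO|² − r² = 582, so PT = √582.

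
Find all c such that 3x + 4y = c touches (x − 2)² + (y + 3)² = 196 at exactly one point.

c = −76 or c = 64

Tangency holds when the distance from the centre (2, −3) to the line equals the radius 14:
|3·2 + 4·(−3) − c| / √25 = 14
|c − (−6)| = 14·5, so c = 64 or c = −76.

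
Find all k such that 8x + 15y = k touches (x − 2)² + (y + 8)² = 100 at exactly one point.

The line touches the circle iff its distance from (2, −8) is 10:
|8·2 + 15·(−8) − k| / √289 = 10
|k − (−104)| = 10·17, so k = 66 or k = −274.

k = −274 or k = 66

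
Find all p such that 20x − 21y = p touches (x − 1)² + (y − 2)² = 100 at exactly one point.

The line touches the circle iff its distance from (1, 2) is 10:
|20·1 − 21·2 − p| / √841 = 10
|p − (−22)| = 10·29, so p = 268 or p = −312.

p = −312 or p = 268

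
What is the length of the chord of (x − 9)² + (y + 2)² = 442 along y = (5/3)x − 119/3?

Express y = (−119 + 5x)/3 and substitute into the circle:
34x² − 1292x + 9520 = 0  ⟹  x² − 38x + 280 = 0
x = 28 or x = 10, giving (28, 7) and (10, −23).
Chord length = distance between (28, 7) and (10, −23) = √1224 = 6√34.

6√34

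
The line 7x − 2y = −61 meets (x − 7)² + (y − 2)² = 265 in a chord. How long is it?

2√53

From the line, y = (61 + 7x)/2. Substituting:
53x² + 742x + 2385 = 0  ⟹  x² + 14x + 45 = 0
x = −5 or x = −9, giving (−5, 13) and (−9, −1).
|(−5, 13) − (−9, −1)| = √((4)² + (14)²) = 2√53.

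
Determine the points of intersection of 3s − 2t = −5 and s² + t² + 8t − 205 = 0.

Substitute t = (5 + 3s)/2:
13s² + 78s − 715 = 0  ⟹  s² + 6s − 55 = 0
s = 5 or s = −11, giving (5, 10) and (−11, −14).

(−11, −14) and (5, 10)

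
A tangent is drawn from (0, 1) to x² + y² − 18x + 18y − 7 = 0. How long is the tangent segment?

2√3

With centre O = (9, −9), |OP|² = 181 and r² = 169.
The tangent meets the radius at right angles, so tangent² = |PO|² − r² = 181 − 169 = 12.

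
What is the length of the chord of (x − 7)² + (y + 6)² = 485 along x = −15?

The line gives x = −15. Substituting into the circle:
y² + 12y + 35 = 0
y = −5 or y = −7, giving (−15, −5) and (−15, −7).
Chord length = distance between (−15, −5) and (−15, −7) = √4 = 2.

2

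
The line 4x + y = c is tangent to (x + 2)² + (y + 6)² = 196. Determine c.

c = −14 ± 14√17

The line touches the circle iff its distance from (−2, −6) is 14:
|4·(−2) + 1·(−6) − c| / √17 = 14
|c − (−14)| = 14√17.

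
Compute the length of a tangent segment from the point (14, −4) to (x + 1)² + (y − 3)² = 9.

The centre is (−1, 3) and r = 3. The square of the distance from P to the centre is 225 + 49 = 274.
The tangent meets the radius at right angles, so tangent² = |PO|² − r² = 274 − 9 = 265.

√265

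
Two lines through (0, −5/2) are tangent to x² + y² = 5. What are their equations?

x − 2y = 5 and x + 2y = −5

Write the tangent as mx − y + (−5/2 − m·(0)) = 0 and set its distance from the centre to √5:
[m·(0) − (5/2)]² = 5(m² + 1)
4m² − 1 = 0, so m = 1/2 or m = −1/2.
With m = 1/2: x − 2y = 5. With m = −1/2: x + 2y = −5.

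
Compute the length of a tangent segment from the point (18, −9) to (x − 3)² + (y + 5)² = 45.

With centre O = (3, −5), |OP|² = 241 and r² = 45.
Power of the point: PT² = |PO|² − r² = 196, so PT = 14.

14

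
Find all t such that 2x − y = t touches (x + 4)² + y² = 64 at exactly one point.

t = −8 ± 8√5

The line touches the circle iff its distance from (−4, 0) is 8:
|2·(−4) − 1·0 − t| / √5 = 8
|t − (−8)| = 8√5.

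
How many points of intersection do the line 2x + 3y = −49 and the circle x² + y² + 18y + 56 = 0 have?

0

Substituting the line into the circle gives 13x² + 88x + 259 = 0.
Discriminant = (88)² − 4·13·(259) = −5724 < 0.
No real roots: the line does not meet the circle.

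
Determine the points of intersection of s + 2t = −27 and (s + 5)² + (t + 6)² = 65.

From the line, t = (−27 − s)/2. Substituting:
5s² + 70s + 65 = 0  ⟹  s² + 14s + 13 = 0
s = −1 or s = −13, giving (−1, −13) and (−13, −7).

(−13, −7) and (−1, −13)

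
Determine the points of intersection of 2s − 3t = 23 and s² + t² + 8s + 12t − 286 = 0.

Substitute t = (−23 + 2s)/3:
13s² + 52s − 2873 = 0  ⟹  s² + 4s − 221 = 0
s = 13 or s = −17, giving (13, 1) and (−17, −19).

(−17, −19) and (13, 1)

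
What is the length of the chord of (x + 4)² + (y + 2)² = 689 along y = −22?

34

Express y = −22 and substitute into the circle:
x² + 8x − 273 = 0
x = 13 or x = −21, giving (13, −22) and (−21, −22).
|(13, −22) − (−21, −22)| = √((34)² + (0)²) = 34.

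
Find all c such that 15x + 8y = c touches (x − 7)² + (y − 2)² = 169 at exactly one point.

For a tangent, require d(centre, line) = r = 13.
|15·7 + 8·2 − c| / √289 = 13
|c − (121)| = 13·17, so c = 342 or c = −100.

c = −100 or c = 342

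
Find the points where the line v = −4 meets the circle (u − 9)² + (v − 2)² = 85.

From the line, v = −4. Substituting:
u² − 18u + 32 = 0
u = 16 or u = 2, giving (16, −4) and (2, −4).

(2, −4) and (16, −4)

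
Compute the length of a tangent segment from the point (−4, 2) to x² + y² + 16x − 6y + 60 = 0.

With centre O = (−8, 3), |OP|² = 17 and r² = 13.
The tangent meets the radius at right angles, so tangent² = |PO|² − r² = 17 − 13 = 4.

2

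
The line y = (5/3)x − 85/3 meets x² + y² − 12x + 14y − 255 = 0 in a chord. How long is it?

6√34

Centre (6, −7), r² = 340. Perpendicular distance d from centre to line = |−34| / √34 = 34/√34.
Chord = 2√(r² − d²) = 2·√(306) = 6√34.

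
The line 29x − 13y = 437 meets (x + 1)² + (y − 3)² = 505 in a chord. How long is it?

Substitute y = (−437 + 29x)/13:
1010x² − 27270x + 141400 = 0  ⟹  x² − 27x + 140 = 0
x = 20 or x = 7, giving (20, 11) and (7, −18).
Chord length = distance between (20, 11) and (7, −18) = √1010 = √1010.

√1010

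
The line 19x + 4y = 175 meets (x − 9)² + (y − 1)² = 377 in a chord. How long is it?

2√377

From the line, y = (175 − 19x)/4. Substituting:
377x² − 6786x + 24505 = 0  ⟹  x² − 18x + 65 = 0
x = 13 or x = 5, giving (13, −18) and (5, 20).
Chord length = distance between (13, −18) and (5, 20) = √1508 = 2√377.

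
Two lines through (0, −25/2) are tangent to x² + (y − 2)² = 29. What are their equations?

A line y − (−25/2) = m(x − (0)) is tangent when its distance from (0, 2) is √29:
(0m − (29/2))² = 29(m² + 1)
4m² − 25 = 0, so m = 5/2 or m = −5/2.
Through (0, −25/2) these give 5x − 2y = 25 and 5x + 2y = −25.

5x − 2y = 25 and 5x + 2y = −25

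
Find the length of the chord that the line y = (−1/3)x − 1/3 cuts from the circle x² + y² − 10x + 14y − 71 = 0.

The distance from (5, −7) to the line is 15/√10, and r² = 145.
Chord = 2√(r² − d²) = 2·√(245/2) = 7√10.

7√10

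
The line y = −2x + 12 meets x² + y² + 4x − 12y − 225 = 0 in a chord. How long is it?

Substitute y = −2x + 12:
5x² − 20x − 225 = 0  ⟹  x² − 4x − 45 = 0
x = 9 or x = −5, giving (9, −6) and (−5, 22).
|(9, −6) − (−5, 22)| = √((14)² + (−28)²) = 14√5.

14√5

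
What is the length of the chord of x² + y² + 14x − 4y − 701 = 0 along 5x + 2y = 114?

Express y = (114 − 5x)/2 and substitute into the circle:
29x² − 1044x + 9280 = 0  ⟹  x² − 36x + 320 = 0
x = 20 or x = 16, giving (20, 7) and (16, 17).
Chord length = distance between (20, 7) and (16, 17) = √116 = 2√29.

2√29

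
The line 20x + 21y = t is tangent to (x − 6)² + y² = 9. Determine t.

t = 33 or t = 207

For a tangent, require d(centre, line) = r = 3.
|20·6 + 21·0 − t| / √841 = 3
|t − (120)| = 3·29, so t = 207 or t = 33.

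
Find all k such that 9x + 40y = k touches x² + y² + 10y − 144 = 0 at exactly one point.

k = −733 or k = 333

The line touches the circle iff its distance from (0, −5) is 13:
|9·0 + 40·(−5) − k| / √1681 = 13
|k − (−200)| = 13·41, so k = 333 or k = −733.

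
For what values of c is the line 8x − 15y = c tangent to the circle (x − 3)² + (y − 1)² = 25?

c = −76 or c = 94

For a tangent, require d(centre, line) = r = 5.
|8·3 − 15·1 − c| / √289 = 5
|c − (9)| = 5·17, so c = 94 or c = −76.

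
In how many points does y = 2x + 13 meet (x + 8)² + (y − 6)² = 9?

0

Centre (−8, 6), r² = 9. Distance² from centre to line = (−9)²/5 = 81/5.
Since d² > r², the line lies outside the circle.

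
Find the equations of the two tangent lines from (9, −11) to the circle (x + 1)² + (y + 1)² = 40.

Let a tangent through (9, −11) have slope m. Its distance from (−1, −1) must equal 2√10:
(−10m − (10))² = 40(m² + 1)
3m² + 10m + 3 = 0, so m = −3 or m = −1/3.
Through (9, −11) these give 3x + y = 16 and x + 3y = −24.

3x + y = 16 and x + 3y = −24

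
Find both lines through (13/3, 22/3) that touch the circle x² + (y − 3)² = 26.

x + 5y = 41 and 5x + y = 29

Write the tangent as mx − y + (22/3 − m·(13/3)) = 0 and set its distance from the centre to √26:
[m·(−13/3) − (−13/3)]² = 26(m² + 1)
5m² + 26m + 5 = 0, so m = −1/5 or m = −5.
Through (13/3, 22/3) these give x + 5y = 41 and 5x + y = 29.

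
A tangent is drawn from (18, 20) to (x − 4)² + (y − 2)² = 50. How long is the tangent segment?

√470

Centre (4, 2), r² = 50. |PO|² = (14)² + (18)² = 520.
Power of the point: PT² = |PO|² − r² = 470, so PT = √470.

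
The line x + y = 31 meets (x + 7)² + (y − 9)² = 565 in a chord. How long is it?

17√2

Substitute y = −x + 31:
2x² − 30x − 32 = 0  ⟹  x² − 15x − 16 = 0
x = 16 or x = −1, giving (16, 15) and (−1, 32).
Chord length = distance between (16, 15) and (−1, 32) = √578 = 17√2.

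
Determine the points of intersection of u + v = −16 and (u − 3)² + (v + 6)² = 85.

(−4, −12) and (−3, −13)

Substitute v = −u − 16:
2u² + 14u + 24 = 0  ⟹  u² + 7u + 12 = 0
u = −3 or u = −4, giving (−3, −13) and (−4, −12).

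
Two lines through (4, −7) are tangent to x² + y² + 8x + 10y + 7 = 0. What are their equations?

A line y − (−7) = m(x − (4)) is tangent when its distance from (−4, −5) is √34:
[m·(−8) − (2)]² = 34(m² + 1)
15m² + 16m − 15 = 0, so m = −5/3 or m = 3/5.
With m = −5/3: 5x + 3y = −1. With m = 3/5: 3x − 5y = 47.

5x + 3y = −1 and 3x − 5y = 47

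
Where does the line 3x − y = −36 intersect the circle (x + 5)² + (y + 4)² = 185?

(−16, −12) and (−9, 9)

Express y = 3x + 36 and substitute into the circle:
10x² + 250x + 1440 = 0  ⟹  x² + 25x + 144 = 0
x = −9 or x = −16, giving (−9, 9) and (−16, −12).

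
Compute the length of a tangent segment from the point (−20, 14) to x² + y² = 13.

√583

The centre is (0, 0) and r = √13. The square of the distance from P to the centre is 400 + 196 = 596.
The tangent meets the radius at right angles, so tangent² = |PO|² − r² = 596 − 13 = 583.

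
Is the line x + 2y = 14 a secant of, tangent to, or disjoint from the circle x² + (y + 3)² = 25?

d² = (1·0 + 2·(−3) − (14))²/5 = 80; r² = 25.
Since d² > r², the line lies outside the circle.

disjoint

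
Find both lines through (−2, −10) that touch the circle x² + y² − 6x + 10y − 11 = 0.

A line y − (−10) = m(x − (−2)) is tangent when its distance from (3, −5) is 3√5:
[m·(5) − (5)]² = 45(m² + 1)
2m² + 5m + 2 = 0, so m = −1/2 or m = −2.
With m = −1/2: x + 2y = −22. With m = −2: 2x + y = −14.

x + 2y = −22 and 2x + y = −14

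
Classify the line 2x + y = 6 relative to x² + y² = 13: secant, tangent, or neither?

secant

Substituting the line into the circle gives 5x² − 24x + 23 = 0.
Δ = 576 − 460 = 116.
Two real roots: the line is a secant.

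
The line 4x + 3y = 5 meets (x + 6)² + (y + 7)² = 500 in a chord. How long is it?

40

Express y = (5 − 4x)/3 and substitute into the circle:
25x² − 100x − 3500 = 0  ⟹  x² − 4x − 140 = 0
x = 14 or x = −10, giving (14, −17) and (−10, 15).
Chord length = distance between (14, −17) and (−10, 15) = √1600 = 40.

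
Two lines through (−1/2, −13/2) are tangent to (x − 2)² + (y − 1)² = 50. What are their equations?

x + y = −7 and x − 7y = 45

Let a tangent through (−1/2, −13/2) have slope m. Its distance from (2, 1) must equal 5√2:
[m·(5/2) − (15/2)]² = 50(m² + 1)
7m² + 6m − 1 = 0, so m = −1 or m = 1/7.
Through (−1/2, −13/2) these give x + y = −7 and x − 7y = 45.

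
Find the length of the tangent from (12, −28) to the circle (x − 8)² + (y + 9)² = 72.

√305

The centre is (8, −9) and r = 6√2. The square of the distance from P to the centre is 16 + 361 = 377.
The tangent meets the radius at right angles, so tangent² = |PO|² − r² = 377 − 72 = 305.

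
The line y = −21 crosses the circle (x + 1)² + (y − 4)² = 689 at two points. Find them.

(−9, −21) and (7, −21)

Substitute y = −21:
x² + 2x − 63 = 0
x = 7 or x = −9, giving (7, −21) and (−9, −21).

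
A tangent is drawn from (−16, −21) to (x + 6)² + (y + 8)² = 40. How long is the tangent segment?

Centre (−6, −8), r² = 40. |PO|² = (−10)² + (−13)² = 269.
By the tangent–radius right angle, tangent length = √(|PO|² − r²) = √229.

√229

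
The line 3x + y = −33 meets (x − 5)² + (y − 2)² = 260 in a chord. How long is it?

Centre (5, 2), r² = 260. Perpendicular distance d from centre to line = |50| / √10 = 50/√10.
Half the chord is √(r² − d²) = √(10), so the full chord is 2√10.

2√10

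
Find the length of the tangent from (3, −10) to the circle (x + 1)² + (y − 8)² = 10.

√330

The centre is (−1, 8) and r = √10. The square of the distance from P to the centre is 16 + 324 = 340.
Power of the point: PT² = |PO|² − r² = 330, so PT = √330.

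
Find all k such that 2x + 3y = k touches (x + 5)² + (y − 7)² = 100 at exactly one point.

k = 11 ± 10√13

Tangency holds when the distance from the centre (−5, 7) to the line equals the radius 10:
|2·(−5) + 3·7 − k| / √13 = 10
|k − (11)| = 10√13.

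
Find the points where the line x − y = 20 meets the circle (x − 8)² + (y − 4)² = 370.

(5, −15) and (27, 7)

Express y = x − 20 and substitute into the circle:
2x² − 64x + 270 = 0  ⟹  x² − 32x + 135 = 0
x = 27 or x = 5, giving (27, 7) and (5, −15).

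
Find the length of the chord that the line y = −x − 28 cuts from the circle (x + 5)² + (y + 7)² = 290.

18√2

The distance from (−5, −7) to the line is 16/√2, and r² = 290.
Half the chord is √(r² − d²) = √(162), so the full chord is 18√2.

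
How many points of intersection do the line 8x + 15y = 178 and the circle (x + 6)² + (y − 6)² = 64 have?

Substituting the line into the circle gives 289x² + 1292x + 1444 = 0.
Δ = 1669264 − 1669264 = 0.
A repeated root: the line is tangent.

1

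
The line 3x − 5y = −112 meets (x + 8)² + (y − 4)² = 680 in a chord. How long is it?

8√34

From the line, y = (112 + 3x)/5. Substituting:
34x² + 952x − 6936 = 0  ⟹  x² + 28x − 204 = 0
x = 6 or x = −34, giving (6, 26) and (−34, 2).
Chord length = distance between (6, 26) and (−34, 2) = √2176 = 8√34.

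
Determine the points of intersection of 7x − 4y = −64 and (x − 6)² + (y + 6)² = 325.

(−12, −5) and (−4, 9)

Substitute y = (64 + 7x)/4:
65x² + 1040x + 3120 = 0  ⟹  x² + 16x + 48 = 0
x = −4 or x = −12, giving (−4, 9) and (−12, −5).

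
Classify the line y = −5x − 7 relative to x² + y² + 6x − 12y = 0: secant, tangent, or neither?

Substituting the line into the circle gives 26x² + 136x + 133 = 0.
Δ = 18496 − 13832 = 4664.
Two real roots: the line is a secant.

secant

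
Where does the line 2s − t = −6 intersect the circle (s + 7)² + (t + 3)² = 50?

(−8, −10) and (−2, 2)

From the line, t = 2s + 6. Substituting:
5s² + 50s + 80 = 0  ⟹  s² + 10s + 16 = 0
s = −2 or s = −8, giving (−2, 2) and (−8, −10).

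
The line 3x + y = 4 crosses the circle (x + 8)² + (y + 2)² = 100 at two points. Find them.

From the line, y = −3x + 4. Substituting:
10x² − 20x = 0  ⟹  x² − 2x = 0
x = 2 or x = 0, giving (2, −2) and (0, 4).

(0, 4) and (2, −2)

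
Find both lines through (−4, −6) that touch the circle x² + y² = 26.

5x + y = −26 and x − 5y = 26

Write the tangent as mx − y + (−6 − m·(−4)) = 0 and set its distance from the centre to √26:
(4m − (6))² = 26(m² + 1)
5m² + 24m − 5 = 0, so m = −5 or m = 1/5.
With m = −5: 5x + y = −26. With m = 1/5: x − 5y = 26.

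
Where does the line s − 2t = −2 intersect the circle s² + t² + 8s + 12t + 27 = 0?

Substitute t = (2 + s)/2:
5s² + 60s + 160 = 0  ⟹  s² + 12s + 32 = 0
s = −4 or s = −8, giving (−4, −1) and (−8, −3).

(−8, −3) and (−4, −1)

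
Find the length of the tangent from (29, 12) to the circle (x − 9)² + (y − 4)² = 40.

Centre (9, 4), r² = 40. |PO|² = (20)² + (8)² = 464.
The tangent meets the radius at right angles, so tangent² = |PO|² − r² = 464 − 40 = 424.

2√106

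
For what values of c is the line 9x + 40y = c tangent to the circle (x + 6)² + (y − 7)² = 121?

c = −225 or c = 677

For a tangent, require d(centre, line) = r = 11.
|9·(−6) + 40·7 − c| / √1681 = 11
|c − (226)| = 11·41, so c = 677 or c = −225.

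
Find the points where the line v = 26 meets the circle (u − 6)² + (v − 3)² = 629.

(−4, 26) and (16, 26)

From the line, v = 26. Substituting:
u² − 12u − 64 = 0
u = 16 or u = −4, giving (16, 26) and (−4, 26).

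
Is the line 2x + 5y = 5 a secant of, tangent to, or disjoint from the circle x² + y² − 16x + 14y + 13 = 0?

Substituting the line into the circle gives 29x² − 560x + 700 = 0.
Discriminant = (−560)² − 4·29·(700) = 232400 > 0.
Two real roots: the line is a secant.

secant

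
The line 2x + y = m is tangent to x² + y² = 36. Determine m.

The line touches the circle iff its distance from (0, 0) is 6:
|2·0 + 1·0 − m| / √5 = 6
|m| = 6√5.

m = ±6√5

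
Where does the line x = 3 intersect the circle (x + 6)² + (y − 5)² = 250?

The line gives x = 3. Substituting into the circle:
y² − 10y − 144 = 0
y = 18 or y = −8, giving (3, 18) and (3, −8).

(3, −8) and (3, 18)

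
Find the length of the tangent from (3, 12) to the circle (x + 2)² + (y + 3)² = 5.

The centre is (−2, −3) and r = √5. The square of the distance from P to the centre is 25 + 225 = 250.
By the tangent–radius right angle, tangent length = √(|PO|² − r²) = √245 = 7√5.

7√5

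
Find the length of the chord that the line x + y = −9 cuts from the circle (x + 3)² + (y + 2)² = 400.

From the line, y = −x − 9. Substituting:
2x² + 20x − 342 = 0  ⟹  x² + 10x − 171 = 0
x = 9 or x = −19, giving (9, −18) and (−19, 10).
|(9, −18) − (−19, 10)| = √((28)² + (−28)²) = 28√2.

28√2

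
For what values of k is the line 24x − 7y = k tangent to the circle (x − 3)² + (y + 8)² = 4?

For a tangent, require d(centre, line) = r = 2.
|24·3 − 7·(−8) − k| / √625 = 2
|k − (128)| = 2·25, so k = 178 or k = 78.

k = 78 or k = 178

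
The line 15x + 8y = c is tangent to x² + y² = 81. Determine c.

c = −153 or c = 153

For a tangent, require d(centre, line) = r = 9.
|15·0 + 8·0 − c| / √289 = 9
|c| = 9·17, so c = 153 or c = −153.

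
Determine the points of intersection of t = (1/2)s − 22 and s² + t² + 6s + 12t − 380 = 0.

(−8, −26) and (16, −14)

Substitute t = (−44 + s)/2:
5s² − 40s − 640 = 0  ⟹  s² − 8s − 128 = 0
s = 16 or s = −8, giving (16, −14) and (−8, −26).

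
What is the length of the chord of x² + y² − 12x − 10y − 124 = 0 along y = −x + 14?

19√2

From the line, y = −x + 14. Substituting:
2x² − 30x − 68 = 0  ⟹  x² − 15x − 34 = 0
x = 17 or x = −2, giving (17, −3) and (−2, 16).
Chord length = distance between (17, −3) and (−2, 16) = √722 = 19√2.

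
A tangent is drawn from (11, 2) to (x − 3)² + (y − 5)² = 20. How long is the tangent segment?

The centre is (3, 5) and r = 2√5. The square of the distance from P to the centre is 64 + 9 = 73.
Power of the point: PT² = |PO|² − r² = 53, so PT = √53.

√53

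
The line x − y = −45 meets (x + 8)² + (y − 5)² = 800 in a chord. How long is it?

From the line, y = x + 45. Substituting:
2x² + 96x + 864 = 0  ⟹  x² + 48x + 432 = 0
x = −12 or x = −36, giving (−12, 33) and (−36, 9).
|(−12, 33) − (−36, 9)| = √((24)² + (24)²) = 24√2.

24√2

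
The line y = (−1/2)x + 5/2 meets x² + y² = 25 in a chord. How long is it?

4√5

The distance from (0, 0) to the line is 5/√5, and r² = 25.
Chord = 2√(r² − d²) = 2·√(20) = 4√5.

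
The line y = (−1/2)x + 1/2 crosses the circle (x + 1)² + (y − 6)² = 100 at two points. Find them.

Express y = (1 − x)/2 and substitute into the circle:
5x² + 30x − 275 = 0  ⟹  x² + 6x − 55 = 0
x = 5 or x = −11, giving (5, −2) and (−11, 6).

(−11, 6) and (5, −2)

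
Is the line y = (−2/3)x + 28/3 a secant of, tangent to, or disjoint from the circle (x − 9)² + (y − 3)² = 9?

secant

Substituting the line into the circle gives 13x² − 238x + 1009 = 0.
Discriminant = (−238)² − 4·13·(1009) = 4176 > 0.
Two real roots: the line is a secant.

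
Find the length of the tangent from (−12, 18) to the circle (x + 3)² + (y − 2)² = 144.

√193

Centre (−3, 2), r² = 144. |PO|² = (−9)² + (16)² = 337.
The tangent meets the radius at right angles, so tangent² = |PO|² − r² = 337 − 144 = 193.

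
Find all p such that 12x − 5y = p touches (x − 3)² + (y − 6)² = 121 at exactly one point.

For a tangent, require d(centre, line) = r = 11.
|12·3 − 5·6 − p| / √169 = 11
|p − (6)| = 11·13, so p = 149 or p = −137.

p = −137 or p = 149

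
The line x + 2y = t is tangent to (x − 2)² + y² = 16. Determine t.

t = 2 ± 4√5

For a tangent, require d(centre, line) = r = 4.
|1·2 + 2·0 − t| / √5 = 4
|t − (2)| = 4√5.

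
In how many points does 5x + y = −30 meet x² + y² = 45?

Centre (0, 0), r² = 45. Distance² from centre to line = (30)²/26 = 450/13.
Since d² < r², the line cuts the circle twice.

2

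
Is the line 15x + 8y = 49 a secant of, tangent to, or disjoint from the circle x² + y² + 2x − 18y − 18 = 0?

Substituting the line into the circle gives 289x² + 818x − 5807 = 0.
Discriminant = (818)² − 4·289·(−5807) = 7382016 > 0.
Two real roots: the line is a secant.

secant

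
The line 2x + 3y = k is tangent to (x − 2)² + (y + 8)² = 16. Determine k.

k = −20 ± 4√13

Tangency holds when the distance from the centre (2, −8) to the line equals the radius 4:
|2·2 + 3·(−8) − k| / √13 = 4
|k − (−20)| = 4√13.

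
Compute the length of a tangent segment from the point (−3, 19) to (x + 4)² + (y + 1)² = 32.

3√41

With centre O = (−4, −1), |OP|² = 401 and r² = 32.
By the tangent–radius right angle, tangent length = √(|PO|² − r²) = √369 = 3√41.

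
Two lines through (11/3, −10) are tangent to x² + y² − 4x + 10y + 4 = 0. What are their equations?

Write the tangent as mx − y + (−10 − m·(11/3)) = 0 and set its distance from the centre to 5:
(−5/3m − (5))² = 25(m² + 1)
4m² − 3m = 0, so m = 0 or m = 3/4.
Through (11/3, −10) these give y = −10 and 3x − 4y = 51.

y = −10 and 3x − 4y = 51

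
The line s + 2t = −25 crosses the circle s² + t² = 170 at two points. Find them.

Substitute t = (−25 − s)/2:
5s² + 50s − 55 = 0  ⟹  s² + 10s − 11 = 0
s = 1 or s = −11, giving (1, −13) and (−11, −7).

(−11, −7) and (1, −13)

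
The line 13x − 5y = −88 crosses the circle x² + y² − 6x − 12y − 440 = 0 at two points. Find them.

From the line, y = (88 + 13x)/5. Substituting:
194x² + 1358x − 8536 = 0  ⟹  x² + 7x − 44 = 0
x = 4 or x = −11, giving (4, 28) and (−11, −11).

(−11, −11) and (4, 28)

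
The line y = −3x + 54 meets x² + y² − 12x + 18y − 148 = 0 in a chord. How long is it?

The distance from (6, −9) to the line is 45/√10, and r² = 265.
Chord = 2√(r² − d²) = 2·√(125/2) = 5√10.

5√10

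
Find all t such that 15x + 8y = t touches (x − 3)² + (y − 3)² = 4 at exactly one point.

t = 35 or t = 103

The line touches the circle iff its distance from (3, 3) is 2:
|15·3 + 8·3 − t| / √289 = 2
|t − (69)| = 2·17, so t = 103 or t = 35.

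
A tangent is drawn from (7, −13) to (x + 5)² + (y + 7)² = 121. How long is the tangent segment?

Centre (−5, −7), r² = 121. |PO|² = (12)² + (−6)² = 180.
The tangent meets the radius at right angles, so tangent² = |PO|² − r² = 180 − 121 = 59.

√59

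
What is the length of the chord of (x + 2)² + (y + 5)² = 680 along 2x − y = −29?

20√5

From the line, y = 2x + 29. Substituting:
5x² + 140x + 480 = 0  ⟹  x² + 28x + 96 = 0
x = −4 or x = −24, giving (−4, 21) and (−24, −19).
Chord length = distance between (−4, 21) and (−24, −19) = √2000 = 20√5.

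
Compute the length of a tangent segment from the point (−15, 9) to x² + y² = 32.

√274

Centre (0, 0), r² = 32. |PO|² = (−15)² + (9)² = 306.
Power of the point: PT² = |PO|² − r² = 274, so PT = √274.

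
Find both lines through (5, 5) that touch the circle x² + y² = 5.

2x − y = 5 and x − 2y = −5

Write the tangent as mx − y + (5 − m·(5)) = 0 and set its distance from the centre to √5:
(−5m − (−5))² = 5(m² + 1)
2m² − 5m + 2 = 0, so m = 2 or m = 1/2.
Through (5, 5) these give 2x − y = 5 and x − 2y = −5.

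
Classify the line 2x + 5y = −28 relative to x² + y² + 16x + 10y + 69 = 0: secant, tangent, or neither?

secant

d² = (2·(−8) + 5·(−5) − (−28))²/29 = 169/29; r² = 20.
Since d² < r², the line cuts the circle twice.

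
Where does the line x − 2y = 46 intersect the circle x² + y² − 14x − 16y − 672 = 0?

(6, −20) and (30, −8)

Substitute y = (−46 + x)/2:
5x² − 180x + 900 = 0  ⟹  x² − 36x + 180 = 0
x = 30 or x = 6, giving (30, −8) and (6, −20).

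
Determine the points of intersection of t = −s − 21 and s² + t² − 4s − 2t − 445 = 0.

(−19, −2) and (−1, −20)

Express t = −s − 21 and substitute into the circle:
2s² + 40s + 38 = 0  ⟹  s² + 20s + 19 = 0
s = −1 or s = −19, giving (−1, −20) and (−19, −2).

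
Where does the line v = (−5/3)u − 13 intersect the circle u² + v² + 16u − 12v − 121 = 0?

(−18, 17) and (−3, −8)

From the line, v = (−39 − 5u)/3. Substituting:
34u² + 714u + 1836 = 0  ⟹  u² + 21u + 54 = 0
u = −3 or u = −18, giving (−3, −8) and (−18, 17).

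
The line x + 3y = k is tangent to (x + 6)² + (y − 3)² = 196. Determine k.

Tangency holds when the distance from the centre (−6, 3) to the line equals the radius 14:
|1·(−6) + 3·3 − k| / √10 = 14
|k − (3)| = 14√10.

k = 3 ± 14√10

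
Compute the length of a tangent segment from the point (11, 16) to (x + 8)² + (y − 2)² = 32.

5√21

With centre O = (−8, 2), |OP|² = 557 and r² = 32.
Power of the point: PT² = |PO|² − r² = 525, so PT = 5√21.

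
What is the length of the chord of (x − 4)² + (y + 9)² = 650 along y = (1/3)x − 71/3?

Substitute y = (−71 + x)/3:
10x² − 160x − 3770 = 0  ⟹  x² − 16x − 377 = 0
x = 29 or x = −13, giving (29, −14) and (−13, −28).
|(29, −14) − (−13, −28)| = √((42)² + (14)²) = 14√10.

14√10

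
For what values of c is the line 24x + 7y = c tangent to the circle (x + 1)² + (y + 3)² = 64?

c = −245 or c = 155

The line touches the circle iff its distance from (−1, −3) is 8:
|24·(−1) + 7·(−3) − c| / √625 = 8
|c − (−45)| = 8·25, so c = 155 or c = −245.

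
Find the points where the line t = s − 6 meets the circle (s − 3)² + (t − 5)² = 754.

(−12, −18) and (26, 20)

Substitute t = s − 6:
2s² − 28s − 624 = 0  ⟹  s² − 14s − 312 = 0
s = 26 or s = −12, giving (26, 20) and (−12, −18).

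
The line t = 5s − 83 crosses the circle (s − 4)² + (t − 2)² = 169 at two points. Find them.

Substitute t = 5s − 83:
26s² − 858s + 7072 = 0  ⟹  s² − 33s + 272 = 0
s = 17 or s = 16, giving (17, 2) and (16, −3).

(16, −3) and (17, 2)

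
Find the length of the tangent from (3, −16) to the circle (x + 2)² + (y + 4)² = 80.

The centre is (−2, −4) and r = 4√5. The square of the distance from P to the centre is 25 + 144 = 169.
The tangent meets the radius at right angles, so tangent² = |PO|² − r² = 169 − 80 = 89.

√89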